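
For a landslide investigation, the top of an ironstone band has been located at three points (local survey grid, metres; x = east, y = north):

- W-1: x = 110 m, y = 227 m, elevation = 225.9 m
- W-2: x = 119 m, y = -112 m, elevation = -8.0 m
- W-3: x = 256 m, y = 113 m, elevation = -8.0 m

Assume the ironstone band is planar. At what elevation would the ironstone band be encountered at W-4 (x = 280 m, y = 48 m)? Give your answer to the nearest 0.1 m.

-77.0 m

Two edge vectors: W-1→W-2 = (9, -339, -233.9), W-1→W-3 = (146, -114, -233.9).
Normal n = (W-1→W-2) × (W-1→W-3) = (52627.5, -32044.3, 48468).
So ∂z/∂x = −n_x/n_z = −1.08582 and ∂z/∂y = −n_y/n_z = 0.66114.
Intercept c from W-1: 225.9 + 119.44 − 150.08 = 195.26.
At (280, 48): z = −304.0 + 31.7 + 195.26 = -77.0 m.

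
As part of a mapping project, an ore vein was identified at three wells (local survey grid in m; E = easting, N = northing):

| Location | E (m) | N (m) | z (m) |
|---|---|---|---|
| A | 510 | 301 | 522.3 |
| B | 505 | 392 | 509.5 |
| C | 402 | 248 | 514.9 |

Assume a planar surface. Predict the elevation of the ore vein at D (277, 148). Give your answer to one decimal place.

Let the plane be z = a·E + b·N + c.
B−A: −5a + 91b = −12.8;  C−A: −108a − 53b = −7.4.
Solving gives a = 0.13393, b = −0.13330.
Then c = 522.3 − a·510 − b·301 = 494.12.
At (277, 148): z = 37.1 − 19.7 + 494.12 = 511.5 m.

511.5 m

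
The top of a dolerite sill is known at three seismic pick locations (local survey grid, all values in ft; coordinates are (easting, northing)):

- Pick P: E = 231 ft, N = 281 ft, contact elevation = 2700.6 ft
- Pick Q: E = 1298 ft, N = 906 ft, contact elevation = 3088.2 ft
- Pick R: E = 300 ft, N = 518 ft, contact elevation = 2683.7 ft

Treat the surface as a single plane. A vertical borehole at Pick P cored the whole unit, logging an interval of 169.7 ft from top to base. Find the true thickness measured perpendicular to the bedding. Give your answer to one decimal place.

Let the plane be z = a·E + b·N + c.
Pick Q−Pick P: 1067a + 625b = 387.6;  Pick R−Pick P: 69a + 237b = −16.9.
Solving gives a = 0.48830, b = −0.21347.
|∇z| = √(a²+b²) = 0.53293, so dip δ = arctan(0.53293) = 28.05°.
True thickness = vertical thickness × cos δ = 169.7 × cos 28.05° = 149.8 ft.

149.8 ft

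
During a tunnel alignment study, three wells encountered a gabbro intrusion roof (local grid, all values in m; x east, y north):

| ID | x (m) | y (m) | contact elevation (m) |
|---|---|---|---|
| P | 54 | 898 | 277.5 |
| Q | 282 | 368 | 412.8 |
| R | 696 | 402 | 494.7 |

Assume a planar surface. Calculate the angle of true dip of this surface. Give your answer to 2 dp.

Two edge vectors: P→Q = (228, -530, 135.3), P→R = (642, -496, 217.2).
Normal n = (P→Q) × (P→R) = (-48007.2, 37341, 227172).
So ∂z/∂x = −n_x/n_z = 0.21133 and ∂z/∂y = −n_y/n_z = −0.16437.
Gradient magnitude |∇z| = √(a² + b²) = √(0.04466 + 0.02702) = 0.26773.
True dip = arctan(0.26773) = 14.99°, dipping toward NW (azimuth ≈ 308°).

14.99°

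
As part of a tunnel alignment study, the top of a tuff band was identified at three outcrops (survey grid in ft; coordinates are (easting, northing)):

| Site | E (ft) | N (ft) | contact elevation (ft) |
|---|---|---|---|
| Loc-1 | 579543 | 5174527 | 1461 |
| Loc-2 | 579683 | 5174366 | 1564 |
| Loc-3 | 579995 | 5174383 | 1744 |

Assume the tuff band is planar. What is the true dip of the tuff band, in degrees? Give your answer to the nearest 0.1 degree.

Two edge vectors: Loc-1→Loc-2 = (140, -161, 103), Loc-1→Loc-3 = (452, -144, 283).
Normal n = (Loc-1→Loc-2) × (Loc-1→Loc-3) = (-30731, 6936, 52612).
So ∂z/∂E = −n_x/n_z = 0.58411 and ∂z/∂N = −n_y/n_z = −0.13183.
Gradient magnitude |∇z| = √(a² + b²) = √(0.34118 + 0.01738) = 0.59880.
True dip = arctan(0.59880) = 30.9°, dipping toward WNW (azimuth ≈ 283°).

30.9°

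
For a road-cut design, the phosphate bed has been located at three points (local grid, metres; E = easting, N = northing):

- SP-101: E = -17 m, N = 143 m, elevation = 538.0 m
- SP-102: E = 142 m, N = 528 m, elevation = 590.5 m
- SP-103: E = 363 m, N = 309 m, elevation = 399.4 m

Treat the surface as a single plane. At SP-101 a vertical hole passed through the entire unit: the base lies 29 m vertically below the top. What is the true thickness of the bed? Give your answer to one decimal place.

24.6 m

Two edge vectors: SP-101→SP-102 = (159, 385, 52.5), SP-101→SP-103 = (380, 166, -138.6).
Normal n = (SP-101→SP-102) × (SP-101→SP-103) = (-62076, 41987.4, -119906).
So ∂z/∂E = −n_x/n_z = −0.51771 and ∂z/∂N = −n_y/n_z = 0.35017.
|∇z| = √(a²+b²) = 0.62501, so dip δ = arctan(0.62501) = 32.01°.
True thickness = vertical thickness × cos δ = 29 × cos 32.01° = 24.6 m.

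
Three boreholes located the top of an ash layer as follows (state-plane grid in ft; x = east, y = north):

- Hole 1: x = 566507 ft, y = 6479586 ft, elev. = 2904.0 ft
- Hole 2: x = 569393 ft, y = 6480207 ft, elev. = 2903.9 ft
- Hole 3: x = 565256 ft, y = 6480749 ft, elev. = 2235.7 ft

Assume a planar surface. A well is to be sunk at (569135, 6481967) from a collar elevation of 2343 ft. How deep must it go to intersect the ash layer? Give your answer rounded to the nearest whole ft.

Let the plane be z = a·x + b·y + c.
Hole 2−Hole 1: 2886a + 621b = −0.1;  Hole 3−Hole 1: −1251a + 1163b = −668.3.
Solving gives a = 0.10037963, b = −0.46665958.
Then c = 2904 − a·566507 − b·6479586 = 2969799.11.
At (569135, 6481967): z_contact = 57129.6 − 3024872.0 + 2969799.11 = 2056.7 ft.
Depth below ground = 2343 − 2056.7 = 286 ft.

286 ft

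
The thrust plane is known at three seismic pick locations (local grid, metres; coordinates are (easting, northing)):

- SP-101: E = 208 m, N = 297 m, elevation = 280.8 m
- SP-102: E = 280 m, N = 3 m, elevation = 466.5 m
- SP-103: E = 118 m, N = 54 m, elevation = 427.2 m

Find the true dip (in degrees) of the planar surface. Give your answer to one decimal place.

31.9°

Let the plane be z = a·E + b·N + c.
SP-102−SP-101: 72a − 294b = 185.7;  SP-103−SP-101: −90a − 243b = 146.4.
Solving gives a = 0.04740, b = −0.62002.
Gradient magnitude |∇z| = √(a² + b²) = √(0.00225 + 0.38443) = 0.62183.
True dip = arctan(0.62183) = 31.9°, dipping toward N (azimuth ≈ 356°).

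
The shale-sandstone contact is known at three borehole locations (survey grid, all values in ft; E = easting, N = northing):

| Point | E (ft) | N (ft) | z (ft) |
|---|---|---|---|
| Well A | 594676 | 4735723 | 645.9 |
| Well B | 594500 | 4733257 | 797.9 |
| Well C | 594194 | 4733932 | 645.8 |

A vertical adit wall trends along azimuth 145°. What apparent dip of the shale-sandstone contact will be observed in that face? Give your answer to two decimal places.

Two edge vectors: Well A→Well B = (-176, -2466, 152), Well A→Well C = (-482, -1791, -0.1).
Normal n = (Well A→Well B) × (Well A→Well C) = (272478.6, -73281.6, -873396).
So ∂z/∂E = −n_x/n_z = 0.31198 and ∂z/∂N = −n_y/n_z = −0.08390.
Unit vector along 145° is (sin 145°, cos 145°) = (0.5736, -0.8192).
Slope in that direction = a·(0.5736) + b·(-0.8192) = 0.24767.
Apparent dip = arctan|0.24767| = 13.91° (true dip is 17.9°, so apparent ≤ true as expected).

13.91°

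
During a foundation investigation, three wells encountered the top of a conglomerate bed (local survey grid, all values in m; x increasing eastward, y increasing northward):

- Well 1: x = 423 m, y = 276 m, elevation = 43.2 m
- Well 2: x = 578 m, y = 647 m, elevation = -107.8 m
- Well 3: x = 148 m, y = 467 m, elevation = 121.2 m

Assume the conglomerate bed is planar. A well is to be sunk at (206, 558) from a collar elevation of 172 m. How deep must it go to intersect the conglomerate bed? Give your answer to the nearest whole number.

Two edge vectors: Well 1→Well 2 = (155, 371, -151), Well 1→Well 3 = (-275, 191, 78).
Normal n = (Well 1→Well 2) × (Well 1→Well 3) = (57779, 29435, 131630).
So ∂z/∂x = −n_x/n_z = −0.43895 and ∂z/∂y = −n_y/n_z = −0.22362.
Intercept c from Well 1: 43.2 + 185.68 + 61.72 = 290.59.
At (206, 558): z_contact = −90.4 − 124.8 + 290.59 = 75.4 m.
Depth below ground = 172 − 75.4 = 97 m.

97 m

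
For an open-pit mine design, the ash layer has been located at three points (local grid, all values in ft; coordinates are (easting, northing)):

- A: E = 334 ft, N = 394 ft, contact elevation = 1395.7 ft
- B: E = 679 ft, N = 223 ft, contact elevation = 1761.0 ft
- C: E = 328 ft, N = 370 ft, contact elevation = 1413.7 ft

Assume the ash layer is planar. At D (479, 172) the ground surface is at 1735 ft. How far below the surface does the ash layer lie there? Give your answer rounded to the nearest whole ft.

50 ft

Two edge vectors: A→B = (345, -171, 365.3), A→C = (-6, -24, 18).
Normal n = (A→B) × (A→C) = (5689.2, -8401.8, -9306).
So ∂z/∂E = −n_x/n_z = 0.61135 and ∂z/∂N = −n_y/n_z = −0.90284.
Intercept c from A: 1395.7 − 204.19 + 355.72 = 1547.23.
At (479, 172): z_contact = 292.8 − 155.3 + 1547.23 = 1684.8 ft.
Depth below ground = 1735 − 1684.8 = 50 ft.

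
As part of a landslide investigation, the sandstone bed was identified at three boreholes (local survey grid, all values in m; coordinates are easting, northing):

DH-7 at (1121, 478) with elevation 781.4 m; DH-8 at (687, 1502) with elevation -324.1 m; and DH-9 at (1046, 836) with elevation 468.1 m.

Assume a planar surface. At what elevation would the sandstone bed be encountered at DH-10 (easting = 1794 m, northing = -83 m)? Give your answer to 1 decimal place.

1802.2 m

Two edge vectors: DH-7→DH-8 = (-434, 1024, -1105.5), DH-7→DH-9 = (-75, 358, -313.3).
Normal n = (DH-7→DH-8) × (DH-7→DH-9) = (74949.8, -53059.7, -78572).
So ∂z/∂easting = −n_x/n_z = 0.953900 and ∂z/∂northing = −n_y/n_z = −0.675300.
Intercept c from DH-7: 781.4 − 1069.32 + 322.79 = 34.87.
At (1794, -83): z = 1711.3 + 56.0 + 34.87 = 1802.2 m.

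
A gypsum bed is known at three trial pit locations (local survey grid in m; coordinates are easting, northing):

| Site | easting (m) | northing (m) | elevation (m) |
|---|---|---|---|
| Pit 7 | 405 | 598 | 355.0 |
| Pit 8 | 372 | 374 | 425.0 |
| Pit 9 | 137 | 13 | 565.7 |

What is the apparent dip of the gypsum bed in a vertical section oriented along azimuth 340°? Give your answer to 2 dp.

Two edge vectors: Pit 7→Pit 8 = (-33, -224, 70), Pit 7→Pit 9 = (-268, -585, 210.7).
Normal n = (Pit 7→Pit 8) × (Pit 7→Pit 9) = (-6246.8, -11806.9, -40727).
So ∂z/∂easting = −n_x/n_z = −0.15338 and ∂z/∂northing = −n_y/n_z = −0.28990.
Unit vector along 340° is (sin 340°, cos 340°) = (-0.3420, 0.9397).
Slope in that direction = a·(-0.3420) + b·(0.9397) = −0.21996.
Apparent dip = arctan|0.21996| = 12.41° (true dip is 18.2°, so apparent ≤ true as expected).

12.41°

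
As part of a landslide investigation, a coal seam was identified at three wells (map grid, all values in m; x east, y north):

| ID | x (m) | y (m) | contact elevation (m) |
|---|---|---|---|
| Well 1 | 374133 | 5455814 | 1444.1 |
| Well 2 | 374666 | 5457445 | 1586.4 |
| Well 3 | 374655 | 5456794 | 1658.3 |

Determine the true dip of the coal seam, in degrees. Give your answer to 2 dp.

Two edge vectors: Well 1→Well 2 = (533, 1631, 142.3), Well 1→Well 3 = (522, 980, 214.2).
Normal n = (Well 1→Well 2) × (Well 1→Well 3) = (209906.2, -39888, -329042).
So ∂z/∂x = −n_x/n_z = 0.63793 and ∂z/∂y = −n_y/n_z = −0.12122.
Gradient magnitude |∇z| = √(a² + b²) = √(0.40696 + 0.01470) = 0.64935.
True dip = arctan(0.64935) = 33.00°, dipping toward W (azimuth ≈ 281°).

33.00°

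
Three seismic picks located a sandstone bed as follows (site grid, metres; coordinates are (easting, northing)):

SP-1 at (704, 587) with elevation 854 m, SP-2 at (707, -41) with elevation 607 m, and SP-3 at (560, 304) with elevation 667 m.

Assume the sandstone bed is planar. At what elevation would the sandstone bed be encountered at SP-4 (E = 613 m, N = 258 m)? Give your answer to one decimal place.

676.4 m

Two edge vectors: SP-1→SP-2 = (3, -628, -247), SP-1→SP-3 = (-144, -283, -187).
Normal n = (SP-1→SP-2) × (SP-1→SP-3) = (47535, 36129, -91281).
So ∂z/∂E = −n_x/n_z = 0.52075 and ∂z/∂N = −n_y/n_z = 0.39580.
Intercept c from SP-1: 854 − 366.61 − 232.33 = 255.05.
At (613, 258): z = 319.2 + 102.1 + 255.05 = 676.4 m.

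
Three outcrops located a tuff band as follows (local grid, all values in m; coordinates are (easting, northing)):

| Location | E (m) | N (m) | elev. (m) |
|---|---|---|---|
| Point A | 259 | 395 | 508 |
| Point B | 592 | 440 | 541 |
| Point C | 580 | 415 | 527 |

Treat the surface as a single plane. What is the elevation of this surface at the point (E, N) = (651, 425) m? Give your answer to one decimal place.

534.3 m

Two edge vectors: Point A→Point B = (333, 45, 33), Point A→Point C = (321, 20, 19).
Normal n = (Point A→Point B) × (Point A→Point C) = (195, 4266, -7785).
So ∂z/∂E = −n_x/n_z = 0.02505 and ∂z/∂N = −n_y/n_z = 0.54798.
Intercept c from Point A: 508 − 6.49 − 216.45 = 285.06.
At (651, 425): z = 16.3 + 232.9 + 285.06 = 534.3 m.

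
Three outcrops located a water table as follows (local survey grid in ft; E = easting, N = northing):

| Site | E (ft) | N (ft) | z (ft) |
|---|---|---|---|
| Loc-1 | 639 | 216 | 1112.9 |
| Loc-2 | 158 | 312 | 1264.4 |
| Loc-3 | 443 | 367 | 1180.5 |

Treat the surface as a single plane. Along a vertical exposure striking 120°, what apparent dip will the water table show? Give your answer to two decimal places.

Two edge vectors: Loc-1→Loc-2 = (-481, 96, 151.5), Loc-1→Loc-3 = (-196, 151, 67.6).
Normal n = (Loc-1→Loc-2) × (Loc-1→Loc-3) = (-16386.9, 2821.6, -53815).
So ∂z/∂E = −n_x/n_z = −0.30450 and ∂z/∂N = −n_y/n_z = 0.05243.
Unit vector along 120° is (sin 120°, cos 120°) = (0.8660, -0.5000).
Slope in that direction = a·(0.8660) + b·(-0.5000) = −0.28992.
Apparent dip = arctan|0.28992| = 16.17° (true dip is 17.2°, so apparent ≤ true as expected).

16.17°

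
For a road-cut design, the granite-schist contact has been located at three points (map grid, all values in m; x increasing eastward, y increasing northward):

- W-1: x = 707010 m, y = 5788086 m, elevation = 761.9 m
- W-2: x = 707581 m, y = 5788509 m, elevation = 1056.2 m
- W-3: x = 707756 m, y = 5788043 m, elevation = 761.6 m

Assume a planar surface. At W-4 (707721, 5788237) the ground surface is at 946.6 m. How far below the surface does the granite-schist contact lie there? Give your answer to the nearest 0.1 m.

Let the plane be z = a·x + b·y + c.
W-2−W-1: 571a + 423b = 294.3;  W-3−W-1: 746a − 43b = −0.3.
Solving gives a = 0.036835033, b = 0.646021740.
Then c = 761.9 − a·707010 − b·5788086 = −3764510.23.
At (707721, 5788237): z_contact = 26068.93 + 3739326.94 − 3764510.23 = 885.64 m.
Depth below ground = 946.6 − 885.64 = 61.0 m.

61.0 m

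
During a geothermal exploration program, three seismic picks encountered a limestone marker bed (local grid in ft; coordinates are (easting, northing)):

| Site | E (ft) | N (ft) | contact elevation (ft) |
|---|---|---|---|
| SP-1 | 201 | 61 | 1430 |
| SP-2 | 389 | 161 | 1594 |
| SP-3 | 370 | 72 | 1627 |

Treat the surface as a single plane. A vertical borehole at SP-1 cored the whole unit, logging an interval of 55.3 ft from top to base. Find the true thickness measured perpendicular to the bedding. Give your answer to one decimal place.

32.8 ft

Two edge vectors: SP-1→SP-2 = (188, 100, 164), SP-1→SP-3 = (169, 11, 197).
Normal n = (SP-1→SP-2) × (SP-1→SP-3) = (17896, -9320, -14832).
So ∂z/∂E = −n_x/n_z = 1.20658 and ∂z/∂N = −n_y/n_z = −0.62837.
|∇z| = √(a²+b²) = 1.36040, so dip δ = arctan(1.36040) = 53.68°.
True thickness = vertical thickness × cos δ = 55.3 × cos 53.68° = 32.8 ft.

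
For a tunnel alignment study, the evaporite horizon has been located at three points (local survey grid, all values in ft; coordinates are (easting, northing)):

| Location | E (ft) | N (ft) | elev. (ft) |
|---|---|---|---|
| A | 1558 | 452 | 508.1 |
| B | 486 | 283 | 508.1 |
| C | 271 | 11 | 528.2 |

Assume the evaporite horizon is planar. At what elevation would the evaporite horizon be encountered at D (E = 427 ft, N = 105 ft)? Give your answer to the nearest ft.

Two edge vectors: A→B = (-1072, -169, 0), A→C = (-1287, -441, 20.1).
Normal n = (A→B) × (A→C) = (-3396.9, 21547.2, 255249).
So ∂z/∂E = −n_x/n_z = 0.01331 and ∂z/∂N = −n_y/n_z = −0.08442.
Intercept c from A: 508.1 − 20.73 + 38.16 = 525.52.
At (427, 105): z = 5.7 − 8.9 + 525.52 = 522.3 ft.

522 ft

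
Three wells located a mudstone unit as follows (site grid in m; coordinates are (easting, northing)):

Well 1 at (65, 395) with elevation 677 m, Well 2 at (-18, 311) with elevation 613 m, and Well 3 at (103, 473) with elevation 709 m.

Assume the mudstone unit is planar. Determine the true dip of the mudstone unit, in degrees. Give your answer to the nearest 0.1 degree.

Let the plane be z = a·E + b·N + c.
Well 2−Well 1: −83a − 84b = −64;  Well 3−Well 1: 38a + 78b = 32.
Solving gives a = 0.70201, b = 0.06825.
Gradient magnitude |∇z| = √(a² + b²) = √(0.49282 + 0.00466) = 0.70532.
True dip = arctan(0.70532) = 35.2°, dipping toward W (azimuth ≈ 264°).

35.2°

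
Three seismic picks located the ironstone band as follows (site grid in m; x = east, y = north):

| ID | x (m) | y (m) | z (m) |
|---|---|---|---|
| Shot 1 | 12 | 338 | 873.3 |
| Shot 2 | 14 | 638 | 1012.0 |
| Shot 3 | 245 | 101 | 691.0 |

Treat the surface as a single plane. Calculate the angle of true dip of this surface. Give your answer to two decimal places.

29.18°

Let the plane be z = a·x + b·y + c.
Shot 2−Shot 1: 2a + 300b = 138.7;  Shot 3−Shot 1: 233a − 237b = −182.3.
Solving gives a = −0.31003, b = 0.46440.
Gradient magnitude |∇z| = √(a² + b²) = √(0.09612 + 0.21567) = 0.55838.
True dip = arctan(0.55838) = 29.18°, dipping toward SSE (azimuth ≈ 146°).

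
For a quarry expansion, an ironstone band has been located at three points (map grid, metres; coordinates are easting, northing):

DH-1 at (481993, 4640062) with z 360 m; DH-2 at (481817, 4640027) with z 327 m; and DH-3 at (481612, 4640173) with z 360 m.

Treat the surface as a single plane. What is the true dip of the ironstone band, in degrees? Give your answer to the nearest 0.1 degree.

21.7°

Let the plane be z = a·easting + b·northing + c.
DH-2−DH-1: −176a − 35b = −33;  DH-3−DH-1: −381a + 111b = 0.
Solving gives a = 0.11144, b = 0.38250.
Gradient magnitude |∇z| = √(a² + b²) = √(0.01242 + 0.14630) = 0.39840.
True dip = arctan(0.39840) = 21.7°, dipping toward SSW (azimuth ≈ 196°).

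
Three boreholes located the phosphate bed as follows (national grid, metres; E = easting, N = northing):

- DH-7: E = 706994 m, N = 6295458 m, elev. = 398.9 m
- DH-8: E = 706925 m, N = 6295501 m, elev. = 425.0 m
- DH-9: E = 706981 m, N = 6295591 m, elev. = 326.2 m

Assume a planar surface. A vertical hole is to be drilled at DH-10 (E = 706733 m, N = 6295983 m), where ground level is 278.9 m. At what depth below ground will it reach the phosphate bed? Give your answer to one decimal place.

6.5 m

Two edge vectors: DH-7→DH-8 = (-69, 43, 26.1), DH-7→DH-9 = (-13, 133, -72.7).
Normal n = (DH-7→DH-8) × (DH-7→DH-9) = (-6597.4, -5355.6, -8618).
So ∂z/∂E = −n_x/n_z = −0.765537248 and ∂z/∂N = −n_y/n_z = −0.621443490.
Intercept c from DH-7: 398.9 + 541230.24 + 3912271.39 = 4453900.53.
At (706733, 6295983): z_contact = −541030.44 − 3912597.65 + 4453900.53 = 272.45 m.
Depth below ground = 278.9 − 272.45 = 6.5 m.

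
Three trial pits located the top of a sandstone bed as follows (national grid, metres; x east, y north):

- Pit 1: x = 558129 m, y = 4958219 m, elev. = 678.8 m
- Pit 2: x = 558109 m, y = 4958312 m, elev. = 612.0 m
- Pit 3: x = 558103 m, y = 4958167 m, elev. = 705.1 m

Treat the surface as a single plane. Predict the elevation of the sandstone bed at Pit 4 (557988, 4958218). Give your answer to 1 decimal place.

637.5 m

Let the plane be z = a·x + b·y + c.
Pit 2−Pit 1: −20a + 93b = −66.8;  Pit 3−Pit 1: −26a − 52b = 26.3.
Solving gives a = 0.297194910, b = −0.654366686.
Then c = 678.8 − a·558129 − b·4958219 = 3079299.04.
At (557988, 4958218): z = 165831.2 − 3244492.7 + 3079299.04 = 637.5 m.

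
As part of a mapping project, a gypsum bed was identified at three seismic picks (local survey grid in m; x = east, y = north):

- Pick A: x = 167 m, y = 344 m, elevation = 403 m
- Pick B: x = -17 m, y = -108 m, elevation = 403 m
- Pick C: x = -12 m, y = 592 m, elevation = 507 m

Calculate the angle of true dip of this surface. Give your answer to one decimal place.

21.9°

Two edge vectors: Pick A→Pick B = (-184, -452, 0), Pick A→Pick C = (-179, 248, 104).
Normal n = (Pick A→Pick B) × (Pick A→Pick C) = (-47008, 19136, -126540).
So ∂z/∂x = −n_x/n_z = −0.37149 and ∂z/∂y = −n_y/n_z = 0.15122.
Gradient magnitude |∇z| = √(a² + b²) = √(0.13800 + 0.02287) = 0.40109.
True dip = arctan(0.40109) = 21.9°, dipping toward ESE (azimuth ≈ 112°).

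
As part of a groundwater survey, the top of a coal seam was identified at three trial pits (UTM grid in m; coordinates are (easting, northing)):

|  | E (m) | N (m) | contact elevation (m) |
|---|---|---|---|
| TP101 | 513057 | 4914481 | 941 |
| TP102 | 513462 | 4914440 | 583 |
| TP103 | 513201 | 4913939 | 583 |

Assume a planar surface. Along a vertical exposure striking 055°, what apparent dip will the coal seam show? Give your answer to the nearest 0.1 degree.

23.6°

Two edge vectors: TP101→TP102 = (405, -41, -358), TP101→TP103 = (144, -542, -358).
Normal n = (TP101→TP102) × (TP101→TP103) = (-179358, 93438, -213606).
So ∂z/∂E = −n_x/n_z = −0.83967 and ∂z/∂N = −n_y/n_z = 0.43743.
Unit vector along 055° is (sin 55°, cos 55°) = (0.8192, 0.5736).
Slope in that direction = a·(0.8192) + b·(0.5736) = −0.43691.
Apparent dip = arctan|0.43691| = 23.6° (true dip is 43.4°, so apparent ≤ true as expected).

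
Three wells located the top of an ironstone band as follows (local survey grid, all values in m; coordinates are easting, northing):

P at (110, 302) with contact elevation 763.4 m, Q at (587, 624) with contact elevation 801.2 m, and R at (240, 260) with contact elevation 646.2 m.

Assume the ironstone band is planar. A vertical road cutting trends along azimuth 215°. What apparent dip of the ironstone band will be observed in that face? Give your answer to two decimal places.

25.17°

Two edge vectors: P→Q = (477, 322, 37.8), P→R = (130, -42, -117.2).
Normal n = (P→Q) × (P→R) = (-36150.8, 60818.4, -61894).
So ∂z/∂easting = −n_x/n_z = −0.58408 and ∂z/∂northing = −n_y/n_z = 0.98262.
Unit vector along 215° is (sin 215°, cos 215°) = (-0.5736, -0.8192).
Slope in that direction = a·(-0.5736) + b·(-0.8192) = −0.46990.
Apparent dip = arctan|0.46990| = 25.17° (true dip is 48.8°, so apparent ≤ true as expected).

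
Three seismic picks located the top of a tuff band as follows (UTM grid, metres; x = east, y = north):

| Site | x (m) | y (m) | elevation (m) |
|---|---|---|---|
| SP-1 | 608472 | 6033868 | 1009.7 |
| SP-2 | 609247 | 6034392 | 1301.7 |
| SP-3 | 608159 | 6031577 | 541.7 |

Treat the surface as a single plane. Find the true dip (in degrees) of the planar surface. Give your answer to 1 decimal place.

Let the plane be z = a·x + b·y + c.
SP-2−SP-1: 775a + 524b = 292;  SP-3−SP-1: −313a − 2291b = −468.
Solving gives a = 0.26295, b = 0.16835.
Gradient magnitude |∇z| = √(a² + b²) = √(0.06914 + 0.02834) = 0.31222.
True dip = arctan(0.31222) = 17.3°, dipping toward WSW (azimuth ≈ 237°).

17.3°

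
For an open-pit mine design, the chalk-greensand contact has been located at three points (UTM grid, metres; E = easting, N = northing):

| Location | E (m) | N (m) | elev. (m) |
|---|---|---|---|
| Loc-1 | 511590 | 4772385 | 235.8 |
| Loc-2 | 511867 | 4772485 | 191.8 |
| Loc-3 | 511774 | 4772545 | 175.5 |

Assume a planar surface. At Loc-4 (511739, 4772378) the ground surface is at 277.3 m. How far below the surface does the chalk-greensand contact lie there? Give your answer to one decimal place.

45.0 m

Two edge vectors: Loc-1→Loc-2 = (277, 100, -44), Loc-1→Loc-3 = (184, 160, -60.3).
Normal n = (Loc-1→Loc-2) × (Loc-1→Loc-3) = (1010, 8607.1, 25920).
So ∂z/∂E = −n_x/n_z = −0.038966049 and ∂z/∂N = −n_y/n_z = −0.332064043.
Intercept c from Loc-1: 235.8 + 19934.64 + 1584737.46 = 1604907.90.
At (511739, 4772378): z_contact = −19940.45 − 1584735.13 + 1604907.90 = 232.32 m.
Depth below ground = 277.3 − 232.32 = 45.0 m.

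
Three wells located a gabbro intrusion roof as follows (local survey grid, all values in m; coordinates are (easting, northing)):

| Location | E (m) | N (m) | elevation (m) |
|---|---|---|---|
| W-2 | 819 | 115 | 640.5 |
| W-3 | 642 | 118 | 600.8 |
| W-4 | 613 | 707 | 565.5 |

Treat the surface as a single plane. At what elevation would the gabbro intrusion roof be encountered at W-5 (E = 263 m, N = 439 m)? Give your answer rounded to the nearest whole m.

Let the plane be z = a·E + b·N + c.
W-3−W-2: −177a + 3b = −39.7;  W-4−W-2: −206a + 592b = −75.
Solving gives a = 0.22346, b = −0.04893.
Then c = 640.5 − a·819 − b·115 = 463.11.
At (263, 439): z = 58.8 − 21.5 + 463.11 = 500.4 m.

500 m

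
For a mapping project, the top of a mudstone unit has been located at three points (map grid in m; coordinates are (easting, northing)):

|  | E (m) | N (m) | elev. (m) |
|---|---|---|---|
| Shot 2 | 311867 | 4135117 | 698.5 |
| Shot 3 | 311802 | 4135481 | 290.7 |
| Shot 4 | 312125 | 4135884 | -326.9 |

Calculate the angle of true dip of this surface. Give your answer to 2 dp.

Two edge vectors: Shot 2→Shot 3 = (-65, 364, -407.8), Shot 2→Shot 4 = (258, 767, -1025.4).
Normal n = (Shot 2→Shot 3) × (Shot 2→Shot 4) = (-60463, -171863.4, -143767).
So ∂z/∂E = −n_x/n_z = −0.42056 and ∂z/∂N = −n_y/n_z = −1.19543.
Gradient magnitude |∇z| = √(a² + b²) = √(0.17687 + 1.42905) = 1.26725.
True dip = arctan(1.26725) = 51.72°, dipping toward NNE (azimuth ≈ 019°).

51.72°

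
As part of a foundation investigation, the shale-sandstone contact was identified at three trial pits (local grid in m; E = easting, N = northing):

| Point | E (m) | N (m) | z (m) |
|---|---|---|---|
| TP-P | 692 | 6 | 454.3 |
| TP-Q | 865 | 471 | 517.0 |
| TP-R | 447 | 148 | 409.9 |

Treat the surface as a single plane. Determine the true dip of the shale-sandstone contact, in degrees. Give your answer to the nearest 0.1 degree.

12.4°

Two edge vectors: TP-P→TP-Q = (173, 465, 62.7), TP-P→TP-R = (-245, 142, -44.4).
Normal n = (TP-P→TP-Q) × (TP-P→TP-R) = (-29549.4, -7680.3, 138491).
So ∂z/∂E = −n_x/n_z = 0.21337 and ∂z/∂N = −n_y/n_z = 0.05546.
Gradient magnitude |∇z| = √(a² + b²) = √(0.04553 + 0.00308) = 0.22046.
True dip = arctan(0.22046) = 12.4°, dipping toward WSW (azimuth ≈ 255°).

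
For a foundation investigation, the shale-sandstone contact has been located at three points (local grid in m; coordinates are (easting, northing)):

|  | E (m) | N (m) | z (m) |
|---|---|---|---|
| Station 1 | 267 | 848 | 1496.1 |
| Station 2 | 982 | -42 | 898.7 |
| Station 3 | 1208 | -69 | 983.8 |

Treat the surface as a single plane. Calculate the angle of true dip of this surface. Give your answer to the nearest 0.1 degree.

50.0°

Let the plane be z = a·E + b·N + c.
Station 2−Station 1: 715a − 890b = −597.4;  Station 3−Station 1: 941a − 917b = −512.3.
Solving gives a = 0.50523, b = 1.07712.
Gradient magnitude |∇z| = √(a² + b²) = √(0.25526 + 1.16020) = 1.18973.
True dip = arctan(1.18973) = 50.0°, dipping toward SSW (azimuth ≈ 205°).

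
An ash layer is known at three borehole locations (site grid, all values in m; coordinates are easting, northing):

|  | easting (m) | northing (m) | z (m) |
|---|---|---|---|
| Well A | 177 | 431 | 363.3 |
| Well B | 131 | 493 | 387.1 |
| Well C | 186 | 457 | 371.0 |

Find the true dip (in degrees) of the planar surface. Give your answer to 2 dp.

Two edge vectors: Well A→Well B = (-46, 62, 23.8), Well A→Well C = (9, 26, 7.7).
Normal n = (Well A→Well B) × (Well A→Well C) = (-141.4, 568.4, -1754).
So ∂z/∂easting = −n_x/n_z = −0.08062 and ∂z/∂northing = −n_y/n_z = 0.32406.
Gradient magnitude |∇z| = √(a² + b²) = √(0.00650 + 0.10501) = 0.33394.
True dip = arctan(0.33394) = 18.47°, dipping toward SSE (azimuth ≈ 166°).

18.47°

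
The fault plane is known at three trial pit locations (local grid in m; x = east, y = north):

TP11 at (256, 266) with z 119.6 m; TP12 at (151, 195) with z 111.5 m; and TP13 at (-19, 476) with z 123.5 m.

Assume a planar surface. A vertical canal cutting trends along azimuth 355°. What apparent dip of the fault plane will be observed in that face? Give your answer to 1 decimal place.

3.4°

Two edge vectors: TP11→TP12 = (-105, -71, -8.1), TP11→TP13 = (-275, 210, 3.9).
Normal n = (TP11→TP12) × (TP11→TP13) = (1424.1, 2637, -41575).
So ∂z/∂x = −n_x/n_z = 0.03425 and ∂z/∂y = −n_y/n_z = 0.06343.
Unit vector along 355° is (sin 355°, cos 355°) = (-0.0872, 0.9962).
Slope in that direction = a·(-0.0872) + b·(0.9962) = 0.06020.
Apparent dip = arctan|0.06020| = 3.4° (true dip is 4.1°, so apparent ≤ true as expected).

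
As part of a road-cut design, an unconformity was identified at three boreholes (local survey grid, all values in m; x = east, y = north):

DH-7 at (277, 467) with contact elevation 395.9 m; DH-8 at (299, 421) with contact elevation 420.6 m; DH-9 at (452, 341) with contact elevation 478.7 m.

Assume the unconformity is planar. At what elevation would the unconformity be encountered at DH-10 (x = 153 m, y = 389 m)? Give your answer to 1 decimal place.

416.5 m

Let the plane be z = a·x + b·y + c.
DH-8−DH-7: 22a − 46b = 24.7;  DH-9−DH-7: 175a − 126b = 82.8.
Solving gives a = 0.13198, b = −0.47383.
Then c = 395.9 − a·277 − b·467 = 580.62.
At (153, 389): z = 20.2 − 184.3 + 580.62 = 416.5 m.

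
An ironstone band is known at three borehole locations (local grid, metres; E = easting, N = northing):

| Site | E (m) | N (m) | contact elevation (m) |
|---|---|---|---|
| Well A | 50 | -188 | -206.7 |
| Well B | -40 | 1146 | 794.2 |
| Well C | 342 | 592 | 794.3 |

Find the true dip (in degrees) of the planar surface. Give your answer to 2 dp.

Two edge vectors: Well A→Well B = (-90, 1334, 1000.9), Well A→Well C = (292, 780, 1001).
Normal n = (Well A→Well B) × (Well A→Well C) = (554632, 382352.8, -459728).
So ∂z/∂E = −n_x/n_z = 1.20644 and ∂z/∂N = −n_y/n_z = 0.83169.
Gradient magnitude |∇z| = √(a² + b²) = √(1.45549 + 0.69171) = 1.46533.
True dip = arctan(1.46533) = 55.69°, dipping toward SW (azimuth ≈ 235°).

55.69°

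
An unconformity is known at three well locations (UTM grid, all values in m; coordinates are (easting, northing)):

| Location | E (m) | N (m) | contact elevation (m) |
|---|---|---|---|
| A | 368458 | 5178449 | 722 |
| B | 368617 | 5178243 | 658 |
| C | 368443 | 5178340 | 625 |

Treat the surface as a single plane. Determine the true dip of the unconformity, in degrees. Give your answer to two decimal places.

Let the plane be z = a·E + b·N + c.
B−A: 159a − 206b = −64;  C−A: −15a − 109b = −97.
Solving gives a = 0.63689, b = 0.80226.
Gradient magnitude |∇z| = √(a² + b²) = √(0.40563 + 0.64362) = 1.02433.
True dip = arctan(1.02433) = 45.69°, dipping toward SW (azimuth ≈ 218°).

45.69°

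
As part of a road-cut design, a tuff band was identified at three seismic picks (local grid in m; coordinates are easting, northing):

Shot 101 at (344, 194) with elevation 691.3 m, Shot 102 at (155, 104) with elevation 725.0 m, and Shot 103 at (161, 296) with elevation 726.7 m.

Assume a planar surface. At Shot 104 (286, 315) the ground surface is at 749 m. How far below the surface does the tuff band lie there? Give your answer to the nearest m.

Let the plane be z = a·easting + b·northing + c.
Shot 102−Shot 101: −189a − 90b = 33.7;  Shot 103−Shot 101: −183a + 102b = 35.4.
Solving gives a = −0.18528, b = 0.01464.
Then c = 691.3 − a·344 − b·194 = 752.20.
At (286, 315): z_contact = −53.0 + 4.6 + 752.20 = 703.8 m.
Depth below ground = 749 − 703.8 = 45 m.

45 m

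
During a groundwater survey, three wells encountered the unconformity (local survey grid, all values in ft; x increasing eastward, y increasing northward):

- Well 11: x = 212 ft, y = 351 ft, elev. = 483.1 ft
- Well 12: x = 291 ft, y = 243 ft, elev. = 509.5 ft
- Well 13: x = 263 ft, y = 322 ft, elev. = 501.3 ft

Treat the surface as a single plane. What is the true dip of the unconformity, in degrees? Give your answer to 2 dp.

20.51°

Two edge vectors: Well 11→Well 12 = (79, -108, 26.4), Well 11→Well 13 = (51, -29, 18.2).
Normal n = (Well 11→Well 12) × (Well 11→Well 13) = (-1200, -91.4, 3217).
So ∂z/∂x = −n_x/n_z = 0.37302 and ∂z/∂y = −n_y/n_z = 0.02841.
Gradient magnitude |∇z| = √(a² + b²) = √(0.13914 + 0.00081) = 0.37410.
True dip = arctan(0.37410) = 20.51°, dipping toward W (azimuth ≈ 266°).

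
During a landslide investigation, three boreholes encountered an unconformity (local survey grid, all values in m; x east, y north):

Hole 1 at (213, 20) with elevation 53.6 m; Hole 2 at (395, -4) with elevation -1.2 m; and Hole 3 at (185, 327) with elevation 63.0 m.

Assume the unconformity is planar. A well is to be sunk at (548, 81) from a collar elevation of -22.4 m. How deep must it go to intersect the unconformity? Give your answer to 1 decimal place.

Two edge vectors: Hole 1→Hole 2 = (182, -24, -54.8), Hole 1→Hole 3 = (-28, 307, 9.4).
Normal n = (Hole 1→Hole 2) × (Hole 1→Hole 3) = (16598, -176.4, 55202).
So ∂z/∂x = −n_x/n_z = −0.30068 and ∂z/∂y = −n_y/n_z = 0.00320.
Intercept c from Hole 1: 53.6 + 64.04 − 0.06 = 117.58.
At (548, 81): z_contact = −164.77 + 0.26 + 117.58 = -46.93 m.
Depth below ground = -22.4 − (-46.93) = 24.5 m.

24.5 m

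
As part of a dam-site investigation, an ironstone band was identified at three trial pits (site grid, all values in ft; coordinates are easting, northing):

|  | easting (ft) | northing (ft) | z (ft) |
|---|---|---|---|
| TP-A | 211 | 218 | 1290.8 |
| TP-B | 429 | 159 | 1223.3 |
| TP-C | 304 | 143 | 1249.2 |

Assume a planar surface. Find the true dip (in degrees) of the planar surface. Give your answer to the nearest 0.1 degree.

19.4°

Two edge vectors: TP-A→TP-B = (218, -59, -67.5), TP-A→TP-C = (93, -75, -41.6).
Normal n = (TP-A→TP-B) × (TP-A→TP-C) = (-2608.1, 2791.3, -10863).
So ∂z/∂easting = −n_x/n_z = −0.24009 and ∂z/∂northing = −n_y/n_z = 0.25695.
Gradient magnitude |∇z| = √(a² + b²) = √(0.05764 + 0.06603) = 0.35167.
True dip = arctan(0.35167) = 19.4°, dipping toward SE (azimuth ≈ 137°).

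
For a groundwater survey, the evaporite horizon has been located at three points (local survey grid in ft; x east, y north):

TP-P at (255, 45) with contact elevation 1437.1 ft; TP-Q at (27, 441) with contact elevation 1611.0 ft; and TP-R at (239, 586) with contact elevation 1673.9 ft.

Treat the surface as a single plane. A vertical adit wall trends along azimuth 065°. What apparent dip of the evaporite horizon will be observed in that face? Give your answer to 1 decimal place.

10.3°

Let the plane be z = a·x + b·y + c.
TP-Q−TP-P: −228a + 396b = 173.9;  TP-R−TP-P: −16a + 541b = 236.8.
Solving gives a = −0.00262, b = 0.43763.
Unit vector along 065° is (sin 65°, cos 65°) = (0.9063, 0.4226).
Slope in that direction = a·(0.9063) + b·(0.4226) = 0.18257.
Apparent dip = arctan|0.18257| = 10.3° (true dip is 23.6°, so apparent ≤ true as expected).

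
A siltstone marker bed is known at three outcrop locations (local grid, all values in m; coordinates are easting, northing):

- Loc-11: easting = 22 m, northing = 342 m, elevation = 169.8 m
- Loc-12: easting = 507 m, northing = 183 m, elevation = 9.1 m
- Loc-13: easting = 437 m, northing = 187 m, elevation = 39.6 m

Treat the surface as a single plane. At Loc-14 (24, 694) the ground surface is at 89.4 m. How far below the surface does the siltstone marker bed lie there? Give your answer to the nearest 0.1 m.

56.2 m

Two edge vectors: Loc-11→Loc-12 = (485, -159, -160.7), Loc-11→Loc-13 = (415, -155, -130.2).
Normal n = (Loc-11→Loc-12) × (Loc-11→Loc-13) = (-4206.7, -3543.5, -9190).
So ∂z/∂easting = −n_x/n_z = −0.45775 and ∂z/∂northing = −n_y/n_z = −0.38558.
Intercept c from Loc-11: 169.8 + 10.07 + 131.87 = 311.74.
At (24, 694): z_contact = −10.99 − 267.59 + 311.74 = 33.16 m.
Depth below ground = 89.4 − 33.16 = 56.2 m.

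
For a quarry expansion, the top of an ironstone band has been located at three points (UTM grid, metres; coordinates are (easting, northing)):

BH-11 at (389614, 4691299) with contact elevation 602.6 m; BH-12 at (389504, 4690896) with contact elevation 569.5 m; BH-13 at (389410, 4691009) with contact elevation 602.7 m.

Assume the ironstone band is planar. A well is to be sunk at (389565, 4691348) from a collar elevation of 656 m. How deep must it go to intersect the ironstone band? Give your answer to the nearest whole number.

37 m

Let the plane be z = a·E + b·N + c.
BH-12−BH-11: −110a − 403b = −33.1;  BH-13−BH-11: −204a − 290b = 0.1.
Solving gives a = −0.19159048, b = 0.13442916.
Then c = 602.6 − a·389614 − b·4691299 = −555398.46.
At (389565, 4691348): z_contact = −74636.9 + 630654.0 − 555398.46 = 618.6 m.
Depth below ground = 656 − 618.6 = 37 m.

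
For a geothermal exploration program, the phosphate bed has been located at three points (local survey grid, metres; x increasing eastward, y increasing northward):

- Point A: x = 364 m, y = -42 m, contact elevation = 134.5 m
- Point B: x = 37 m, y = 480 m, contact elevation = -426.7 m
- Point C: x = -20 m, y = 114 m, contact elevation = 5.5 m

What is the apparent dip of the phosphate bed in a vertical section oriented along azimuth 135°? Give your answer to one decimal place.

Let the plane be z = a·x + b·y + c.
Point B−Point A: −327a + 522b = −561.2;  Point C−Point A: −384a + 156b = −129.
Solving gives a = −0.13524, b = −1.15981.
Unit vector along 135° is (sin 135°, cos 135°) = (0.7071, -0.7071).
Slope in that direction = a·(0.7071) + b·(-0.7071) = 0.72448.
Apparent dip = arctan|0.72448| = 35.9° (true dip is 49.4°, so apparent ≤ true as expected).

35.9°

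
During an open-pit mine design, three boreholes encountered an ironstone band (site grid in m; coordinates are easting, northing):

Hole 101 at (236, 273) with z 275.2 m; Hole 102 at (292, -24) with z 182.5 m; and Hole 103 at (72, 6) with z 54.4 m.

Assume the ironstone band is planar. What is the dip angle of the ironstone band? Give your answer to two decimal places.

37.73°

Two edge vectors: Hole 101→Hole 102 = (56, -297, -92.7), Hole 101→Hole 103 = (-164, -267, -220.8).
Normal n = (Hole 101→Hole 102) × (Hole 101→Hole 103) = (40826.7, 27567.6, -63660).
So ∂z/∂easting = −n_x/n_z = 0.64132 and ∂z/∂northing = −n_y/n_z = 0.43304.
Gradient magnitude |∇z| = √(a² + b²) = √(0.41130 + 0.18753) = 0.77384.
True dip = arctan(0.77384) = 37.73°, dipping toward SW (azimuth ≈ 236°).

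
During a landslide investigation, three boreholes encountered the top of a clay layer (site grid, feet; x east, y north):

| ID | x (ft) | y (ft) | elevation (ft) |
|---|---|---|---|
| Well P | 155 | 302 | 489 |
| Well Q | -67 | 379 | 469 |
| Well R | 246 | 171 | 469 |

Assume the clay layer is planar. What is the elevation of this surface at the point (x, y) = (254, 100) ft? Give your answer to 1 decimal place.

450.4 ft

Two edge vectors: Well P→Well Q = (-222, 77, -20), Well P→Well R = (91, -131, -20).
Normal n = (Well P→Well Q) × (Well P→Well R) = (-4160, -6260, 22075).
So ∂z/∂x = −n_x/n_z = 0.18845 and ∂z/∂y = −n_y/n_z = 0.28358.
Intercept c from Well P: 489 − 29.21 − 85.64 = 374.15.
At (254, 100): z = 47.9 + 28.4 + 374.15 = 450.4 ft.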